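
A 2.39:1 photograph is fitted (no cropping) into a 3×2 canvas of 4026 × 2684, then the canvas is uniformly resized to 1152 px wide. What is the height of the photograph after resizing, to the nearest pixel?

482 px

Fitted into 4026×2684, the photograph spans the width; its height is 4026 / 2.390 ≈ 1684.52 px.
Resizing to 1152 px wide multiplies everything by 0.2861: 1684.52 → 482.01 px.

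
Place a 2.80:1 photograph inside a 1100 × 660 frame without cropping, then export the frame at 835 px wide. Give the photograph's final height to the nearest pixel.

298 px

In the 1100×660 frame the photograph fills the width: height = 1100 / 2.800 ≈ 392.86 px.
Resizing to 835 px wide multiplies everything by 0.7591: 392.86 → 298.21 px.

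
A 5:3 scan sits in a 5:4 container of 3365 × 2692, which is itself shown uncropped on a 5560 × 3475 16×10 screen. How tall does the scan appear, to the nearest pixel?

2606 px

Inside the 3365×2692 canvas the scan is width-limited at 3365.00 × 2019.00.
The 5:4 canvas is height-limited in 5560×3475, giving 4343.75 × 3475.00; scale factor 1.2909.
So the scan's height is 2019.00 × 1.2909 ≈ 2606.25.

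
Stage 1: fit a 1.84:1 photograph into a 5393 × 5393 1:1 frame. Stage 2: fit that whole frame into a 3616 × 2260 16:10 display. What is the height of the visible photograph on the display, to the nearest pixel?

First fit — 1.84:1 into 5393×5393 spans the width: 5393.00 × 2930.98.
The 1:1 canvas is height-limited in 3616×2260, giving 2260.00 × 2260.00; scale factor 0.4191.
Applying the same ×0.4191: 2930.98 → 1228.26.

1228 px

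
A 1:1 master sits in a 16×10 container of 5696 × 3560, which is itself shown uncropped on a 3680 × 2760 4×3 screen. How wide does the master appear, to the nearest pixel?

2300 px

Inside the 5696×3560 canvas the master is height-limited at 3560.00 × 3560.00.
Second fit — the 16×10 canvas into 3680×2760 spans the width: 3680.00 × 2300.00 (×0.6461 from 5696×3560).
Applying the same ×0.6461: 3560.00 → 2300.00.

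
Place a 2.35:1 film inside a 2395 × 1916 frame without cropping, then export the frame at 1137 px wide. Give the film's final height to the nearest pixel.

In the 2395×1916 frame the film fills the width: height = 2395 / 2.350 ≈ 1019.15 px.
Scaling 2395 → 1137 is ×0.4747, so the height becomes 1019.15 × 0.4747 ≈ 483.83 px.

484 px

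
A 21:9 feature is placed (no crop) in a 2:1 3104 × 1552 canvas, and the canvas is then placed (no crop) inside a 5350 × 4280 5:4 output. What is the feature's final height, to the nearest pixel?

2293 px

21:9 in 3104×1552: fills the width, so the feature is 3104.00 × 1330.29.
The 2:1 canvas is width-limited in 5350×4280, giving 5350.00 × 2675.00; scale factor 1.7236.
Applying the same ×1.7236: 1330.29 → 2292.86.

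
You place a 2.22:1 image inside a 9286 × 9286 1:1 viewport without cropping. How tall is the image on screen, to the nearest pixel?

2.22:1 (2.220) > 1:1 (1.000), so the image fills the width.
Content height = 9286 / 2.220 ≈ 4182.88 px.

4183 px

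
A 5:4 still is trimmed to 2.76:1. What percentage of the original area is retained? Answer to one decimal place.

45.3%

2.76:1 is wider than 5:4, so the crop keeps the full width and trims the height.
Area ratio = (1.250)/(2.760) = 45.29% retained.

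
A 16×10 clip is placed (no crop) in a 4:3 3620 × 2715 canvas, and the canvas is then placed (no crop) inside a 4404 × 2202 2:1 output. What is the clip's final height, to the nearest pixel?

Inside the 3620×2715 canvas the clip is width-limited at 3620.00 × 2262.50.
Second fit — the 4:3 canvas into 4404×2202 spans the height: 2936.00 × 2202.00 (×0.8110 from 3620×2715).
The clip scales with it: height 2262.50 × 0.8110 ≈ 1835.00.

1835 px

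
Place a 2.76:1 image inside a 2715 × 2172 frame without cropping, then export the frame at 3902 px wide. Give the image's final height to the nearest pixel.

1414 px

Fitted into 2715×2172, the image spans the width; its height is 2715 / 2.760 ≈ 983.70 px.
Resizing to 3902 px wide multiplies everything by 1.4372: 983.70 → 1413.77 px.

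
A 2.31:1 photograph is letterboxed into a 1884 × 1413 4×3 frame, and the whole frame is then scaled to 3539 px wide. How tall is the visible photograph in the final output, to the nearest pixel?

1532 px

Fitted into 1884×1413, the photograph spans the width; its height is 1884 / 2.310 ≈ 815.58 px.
Resizing to 3539 px wide multiplies everything by 1.8785: 815.58 → 1532.03 px.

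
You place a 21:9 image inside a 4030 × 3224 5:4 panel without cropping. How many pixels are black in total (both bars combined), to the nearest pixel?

6032334 pixels

21:9 (2.333) > 5:4 (1.250), so the image fills the width.
The image is 4030 × 9/21 ≈ 1727.1429 px tall.
Black = 3224 − 1727.1429 = 1496.8571 px.
Across the 4030-px span: 1496.8571 × 4030 ≈ 6032334 px.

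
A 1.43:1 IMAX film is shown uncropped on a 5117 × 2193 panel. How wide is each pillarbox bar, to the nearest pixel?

1.43:1 IMAX is narrower than 21×9, so it spans the full height.
That makes the image 3135.99 px wide (2193 × 1.430).
5117 − 3135.99 = 1981.01 px of bars (990.50 each).

991 px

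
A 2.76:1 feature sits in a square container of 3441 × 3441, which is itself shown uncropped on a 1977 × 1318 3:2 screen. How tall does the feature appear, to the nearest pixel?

478 px

First fit — 2.76:1 into 3441×3441 spans the width: 3441.00 × 1246.74.
square in 1977×1318: fills the height, so the intermediate becomes 1318.00 × 1318.00 — a scale of ×0.3830.
The feature scales with it: height 1246.74 × 0.3830 ≈ 477.54.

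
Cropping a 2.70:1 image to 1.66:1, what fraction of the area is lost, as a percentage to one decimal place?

1.66:1 is narrower than 2.70:1, so the crop keeps the full height and trims the width.
(1.660)/(2.700) ≈ 0.615 of the area survives, leaving 38.52% discarded.

38.5%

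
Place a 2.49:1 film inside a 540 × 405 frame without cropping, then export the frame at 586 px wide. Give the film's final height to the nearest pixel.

At 540×405 the film is width-limited, so height = 540 / 2.490 ≈ 216.87 px.
The frame scales by 586/540 = 1.0852; 216.87 × 1.0852 ≈ 235.34 px.

235 px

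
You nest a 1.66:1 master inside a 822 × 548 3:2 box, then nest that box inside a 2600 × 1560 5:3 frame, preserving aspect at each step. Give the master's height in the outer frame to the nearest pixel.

First fit — 1.66:1 into 822×548 spans the width: 822.00 × 495.18.
The 3:2 canvas is height-limited in 2600×1560, giving 2340.00 × 1560.00; scale factor 2.8467.
Applying the same ×2.8467: 495.18 → 1409.64.

1410 px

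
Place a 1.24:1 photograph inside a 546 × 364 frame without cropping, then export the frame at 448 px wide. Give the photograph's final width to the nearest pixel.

370 px

At 546×364 the photograph is height-limited, so width = 364 × 1.240 ≈ 451.36 px.
Scaling 546 → 448 is ×0.8205, so the width becomes 451.36 × 0.8205 ≈ 370.35 px.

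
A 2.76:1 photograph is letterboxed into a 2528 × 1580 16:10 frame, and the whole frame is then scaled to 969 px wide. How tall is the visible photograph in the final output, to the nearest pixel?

351 px

At 2528×1580 the photograph is width-limited, so height = 2528 / 2.760 ≈ 915.94 px.
The frame scales by 969/2528 = 0.3833; 915.94 × 0.3833 ≈ 351.09 px.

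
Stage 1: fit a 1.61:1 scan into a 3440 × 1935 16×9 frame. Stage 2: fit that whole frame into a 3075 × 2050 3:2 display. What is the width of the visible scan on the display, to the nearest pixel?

2785 px

1.61:1 in 3440×1935: fills the height, so the scan is 3115.35 × 1935.00.
16×9 in 3075×2050: fills the width, so the intermediate becomes 3075.00 × 1729.69 — a scale of ×0.8939.
So the scan's width is 3115.35 × 0.8939 ≈ 2784.80.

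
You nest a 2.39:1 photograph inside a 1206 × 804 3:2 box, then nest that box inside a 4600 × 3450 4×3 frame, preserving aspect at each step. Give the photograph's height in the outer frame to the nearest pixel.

2.39:1 in 1206×804: fills the width, so the photograph is 1206.00 × 504.60.
Second fit — the 3:2 canvas into 4600×3450 spans the width: 4600.00 × 3066.67 (×3.8143 from 1206×804).
So the photograph's height is 504.60 × 3.8143 ≈ 1924.69.

1925 px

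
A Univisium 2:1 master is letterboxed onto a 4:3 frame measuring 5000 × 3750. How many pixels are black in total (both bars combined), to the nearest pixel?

6250000 pixels

Univisium 2:1 is wider than 4:3, so it spans the full width.
That makes the image 2500.0000 px tall (5000 × 1/2).
Black = 3750 − 2500.0000 = 1250.0000 px.
Across the 5000-px span: 1250.0000 × 5000 ≈ 6250000 px.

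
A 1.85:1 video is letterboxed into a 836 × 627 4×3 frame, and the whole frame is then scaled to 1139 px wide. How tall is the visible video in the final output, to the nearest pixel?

616 px

At 836×627 the video is width-limited, so height = 836 / 1.850 ≈ 451.89 px.
Resizing to 1139 px wide multiplies everything by 1.3624: 451.89 → 615.68 px.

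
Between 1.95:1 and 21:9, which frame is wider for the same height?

1.95 and 21:9 = 2.333; 2.333 > 1.95.

21:9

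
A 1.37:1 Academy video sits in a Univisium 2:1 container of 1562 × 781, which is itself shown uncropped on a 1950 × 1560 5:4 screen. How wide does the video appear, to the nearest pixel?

First fit — 1.37:1 Academy into 1562×781 spans the height: 1069.97 × 781.00.
The Univisium 2:1 canvas is width-limited in 1950×1560, giving 1950.00 × 975.00; scale factor 1.2484.
Applying the same ×1.2484: 1069.97 → 1335.75.

1336 px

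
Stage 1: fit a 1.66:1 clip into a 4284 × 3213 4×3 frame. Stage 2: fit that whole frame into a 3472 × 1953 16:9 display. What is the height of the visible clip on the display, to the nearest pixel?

1569 px

Inside the 4284×3213 canvas the clip is width-limited at 4284.00 × 2580.72.
4×3 in 3472×1953: fills the height, so the intermediate becomes 2604.00 × 1953.00 — a scale of ×0.6078.
So the clip's height is 2580.72 × 0.6078 ≈ 1568.67.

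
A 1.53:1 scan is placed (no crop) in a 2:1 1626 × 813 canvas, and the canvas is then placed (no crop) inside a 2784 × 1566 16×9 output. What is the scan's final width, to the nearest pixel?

2130 px

Inside the 1626×813 canvas the scan is height-limited at 1243.89 × 813.00.
2:1 in 2784×1566: fills the width, so the intermediate becomes 2784.00 × 1392.00 — a scale of ×1.7122.
The scan scales with it: width 1243.89 × 1.7122 ≈ 2129.76.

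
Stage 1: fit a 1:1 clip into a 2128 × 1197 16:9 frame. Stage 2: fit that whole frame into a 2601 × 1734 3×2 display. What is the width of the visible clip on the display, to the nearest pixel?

Inside the 2128×1197 canvas the clip is height-limited at 1197.00 × 1197.00.
The 16:9 canvas is width-limited in 2601×1734, giving 2601.00 × 1463.06; scale factor 1.2223.
So the clip's width is 1197.00 × 1.2223 ≈ 1463.06.

1463 px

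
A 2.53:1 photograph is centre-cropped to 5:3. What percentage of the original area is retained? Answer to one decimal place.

65.9%

The height stays; only width is cut (since 5:3 is narrower than 2.53:1).
Fraction kept = (1.667)/(2.530) ≈ 65.88%.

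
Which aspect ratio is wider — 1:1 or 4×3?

1 and 4×3 = 1.333; 1.333 > 1.

4×3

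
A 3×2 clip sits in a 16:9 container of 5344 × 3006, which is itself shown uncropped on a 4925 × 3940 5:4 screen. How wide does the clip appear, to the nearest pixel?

4155 px

Inside the 5344×3006 canvas the clip is height-limited at 4509.00 × 3006.00.
16:9 in 4925×3940: fills the width, so the intermediate becomes 4925.00 × 2770.31 — a scale of ×0.9216.
So the clip's width is 4509.00 × 0.9216 ≈ 4155.47.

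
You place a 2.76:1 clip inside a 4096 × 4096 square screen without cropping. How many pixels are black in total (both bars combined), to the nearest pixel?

Since 2.760 > 1.000, the clip is width-limited.
The clip is 4096 / 2.760 ≈ 1484.0580 px tall.
Black = 4096 − 1484.0580 = 2611.9420 px.
Across the 4096-px span: 2611.9420 × 4096 ≈ 10698515 px.

10698515 pixels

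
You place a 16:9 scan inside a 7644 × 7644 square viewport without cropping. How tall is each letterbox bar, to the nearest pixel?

16:9 (1.778) > square (1.000), so the scan fills the width.
Content height = 7644 × 9/16 ≈ 4299.75 px.
7644 − 4299.75 = 3344.25 px of bars (1672.12 each).

1672 px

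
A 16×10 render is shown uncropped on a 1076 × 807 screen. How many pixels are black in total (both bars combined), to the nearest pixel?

144722 pixels

Since 1.600 > 1.333, the render is width-limited.
Content height = 1076 × 10/16 ≈ 672.5000 px.
Black = 807 − 672.5000 = 134.5000 px.
Across the 1076-px span: 134.5000 × 1076 ≈ 144722 px.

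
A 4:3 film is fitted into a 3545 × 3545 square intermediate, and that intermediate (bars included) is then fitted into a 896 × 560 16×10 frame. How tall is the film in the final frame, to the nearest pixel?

420 px

First fit — 4:3 into 3545×3545 spans the width: 3545.00 × 2658.75.
square in 896×560: fills the height, so the intermediate becomes 560.00 × 560.00 — a scale of ×0.1580.
Applying the same ×0.1580: 2658.75 → 420.00.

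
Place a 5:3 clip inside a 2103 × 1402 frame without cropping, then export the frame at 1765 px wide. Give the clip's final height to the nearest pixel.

1059 px

Fitted into 2103×1402, the clip spans the width; its height is 2103 × 3/5 ≈ 1261.80 px.
Resizing to 1765 px wide multiplies everything by 0.8393: 1261.80 → 1059.00 px.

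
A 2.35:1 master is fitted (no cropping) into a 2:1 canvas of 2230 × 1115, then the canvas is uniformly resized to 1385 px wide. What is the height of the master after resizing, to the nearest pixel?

589 px

In the 2230×1115 frame the master fills the width: height = 2230 / 2.350 ≈ 948.94 px.
The frame scales by 1385/2230 = 0.6211; 948.94 × 0.6211 ≈ 589.36 px.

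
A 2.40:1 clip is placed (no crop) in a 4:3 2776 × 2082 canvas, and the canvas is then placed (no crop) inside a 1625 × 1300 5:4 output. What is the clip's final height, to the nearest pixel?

677 px

Inside the 2776×2082 canvas the clip is width-limited at 2776.00 × 1156.67.
4:3 in 1625×1300: fills the width, so the intermediate becomes 1625.00 × 1218.75 — a scale of ×0.5854.
So the clip's height is 1156.67 × 0.5854 ≈ 677.08.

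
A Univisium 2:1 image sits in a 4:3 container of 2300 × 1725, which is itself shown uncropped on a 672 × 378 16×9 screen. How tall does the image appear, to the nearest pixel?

First fit — Univisium 2:1 into 2300×1725 spans the width: 2300.00 × 1150.00.
4:3 in 672×378: fills the height, so the intermediate becomes 504.00 × 378.00 — a scale of ×0.2191.
Applying the same ×0.2191: 1150.00 → 252.00.

252 px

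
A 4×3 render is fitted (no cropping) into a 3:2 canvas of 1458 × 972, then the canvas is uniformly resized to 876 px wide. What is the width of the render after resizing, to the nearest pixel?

Fitted into 1458×972, the render spans the height; its width is 972 × 4/3 ≈ 1296.00 px.
Resizing to 876 px wide multiplies everything by 0.6008: 1296.00 → 778.67 px.

779 px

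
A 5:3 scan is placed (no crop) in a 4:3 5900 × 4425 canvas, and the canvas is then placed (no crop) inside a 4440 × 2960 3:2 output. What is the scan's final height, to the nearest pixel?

2368 px

Inside the 5900×4425 canvas the scan is width-limited at 5900.00 × 3540.00.
The 4:3 canvas is height-limited in 4440×2960, giving 3946.67 × 2960.00; scale factor 0.6689.
Applying the same ×0.6689: 3540.00 → 2368.00.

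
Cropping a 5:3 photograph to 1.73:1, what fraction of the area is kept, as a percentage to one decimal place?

1.73:1 is wider than 5:3, so the crop keeps the full width and trims the height.
(1.667)/(1.730) ≈ 0.963 of the area survives.

96.3%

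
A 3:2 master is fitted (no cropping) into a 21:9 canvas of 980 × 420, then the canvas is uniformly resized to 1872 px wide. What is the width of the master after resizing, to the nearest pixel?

1203 px

Fitted into 980×420, the master spans the height; its width is 420 × 3/2 ≈ 630.00 px.
Resizing to 1872 px wide multiplies everything by 1.9102: 630.00 → 1203.43 px.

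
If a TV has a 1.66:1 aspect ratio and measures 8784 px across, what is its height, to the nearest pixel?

At 1.66:1, 8784 / 1.660 ≈ 5291.57.

5292 px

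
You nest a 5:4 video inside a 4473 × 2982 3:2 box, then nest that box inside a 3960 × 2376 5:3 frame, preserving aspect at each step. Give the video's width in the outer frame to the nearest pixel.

Inside the 4473×2982 canvas the video is height-limited at 3727.50 × 2982.00.
The 3:2 canvas is height-limited in 3960×2376, giving 3564.00 × 2376.00; scale factor 0.7968.
So the video's width is 3727.50 × 0.7968 ≈ 2970.00.

2970 px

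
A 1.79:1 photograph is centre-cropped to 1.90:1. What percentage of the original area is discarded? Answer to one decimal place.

The width stays; only height is cut (since 1.90:1 is wider than 1.79:1).
Area ratio = (1.790)/(1.900) = 94.21%; the remaining 5.79% is cropped out.

5.8%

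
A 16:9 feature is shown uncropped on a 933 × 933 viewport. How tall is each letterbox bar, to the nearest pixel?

204 px

Since 1.778 > 1.000, the feature is width-limited.
That makes the image 524.81 px tall (933 × 9/16).
933 − 524.81 = 408.19 px of bars (204.09 each).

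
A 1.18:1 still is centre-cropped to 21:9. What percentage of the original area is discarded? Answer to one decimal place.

49.4%

The width stays; only height is cut (since 21:9 is wider than 1.18:1).
(1.180)/(2.333) ≈ 0.506 of the area survives, leaving 49.43% discarded.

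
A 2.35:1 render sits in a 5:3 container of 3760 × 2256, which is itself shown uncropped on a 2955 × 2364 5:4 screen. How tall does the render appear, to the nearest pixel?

1257 px

2.35:1 in 3760×2256: fills the width, so the render is 3760.00 × 1600.00.
The 5:3 canvas is width-limited in 2955×2364, giving 2955.00 × 1773.00; scale factor 0.7859.
So the render's height is 1600.00 × 0.7859 ≈ 1257.45.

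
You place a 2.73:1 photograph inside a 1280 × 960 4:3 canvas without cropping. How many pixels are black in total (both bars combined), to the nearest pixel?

628653 pixels

2.73:1 is wider than 4:3, so it spans the full width.
The photograph is 1280 / 2.730 ≈ 468.8645 px tall.
960 − 468.8645 = 491.1355 px of bars.
Across the 1280-px span: 491.1355 × 1280 ≈ 628653 px.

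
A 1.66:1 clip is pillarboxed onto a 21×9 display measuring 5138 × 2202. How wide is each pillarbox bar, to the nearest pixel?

Since 1.660 < 2.333, the clip is height-limited.
The clip is 2202 × 1.660 ≈ 3655.32 px wide.
Leftover width: 5138 − 3655.32 = 1482.68 px → 741.34 each side.

741 px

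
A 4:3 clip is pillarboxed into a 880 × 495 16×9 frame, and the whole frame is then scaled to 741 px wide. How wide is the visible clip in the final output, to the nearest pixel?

In the 880×495 frame the clip fills the height: width = 495 × 4/3 ≈ 660.00 px.
The frame scales by 741/880 = 0.8420; 660.00 × 0.8420 ≈ 555.75 px.

556 px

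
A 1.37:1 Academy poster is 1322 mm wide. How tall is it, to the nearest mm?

965 mm

1322 / 1.370 = 964.96.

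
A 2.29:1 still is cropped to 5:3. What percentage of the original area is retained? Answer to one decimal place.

5:3 is narrower than 2.29:1, so the crop keeps the full height and trims the width.
Fraction kept = (1.667)/(2.290) ≈ 72.78%.

72.8%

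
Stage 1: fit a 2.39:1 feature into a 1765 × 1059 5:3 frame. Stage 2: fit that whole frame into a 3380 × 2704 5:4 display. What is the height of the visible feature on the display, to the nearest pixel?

1414 px

First fit — 2.39:1 into 1765×1059 spans the width: 1765.00 × 738.49.
Second fit — the 5:3 canvas into 3380×2704 spans the width: 3380.00 × 2028.00 (×1.9150 from 1765×1059).
So the feature's height is 738.49 × 1.9150 ≈ 1414.23.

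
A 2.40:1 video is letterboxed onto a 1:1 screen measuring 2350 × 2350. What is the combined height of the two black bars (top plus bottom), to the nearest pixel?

1371 px

2.40:1 (2.400) > 1:1 (1.000), so the video fills the width.
That makes the image 979.17 px tall (2350 / 2.400).
2350 − 979.17 = 1370.83 px of bars.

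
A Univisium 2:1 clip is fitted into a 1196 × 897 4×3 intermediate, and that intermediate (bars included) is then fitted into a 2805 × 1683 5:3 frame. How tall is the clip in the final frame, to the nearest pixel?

1122 px

Univisium 2:1 in 1196×897: fills the width, so the clip is 1196.00 × 598.00.
The 4×3 canvas is height-limited in 2805×1683, giving 2244.00 × 1683.00; scale factor 1.8763.
The clip scales with it: height 598.00 × 1.8763 ≈ 1122.00.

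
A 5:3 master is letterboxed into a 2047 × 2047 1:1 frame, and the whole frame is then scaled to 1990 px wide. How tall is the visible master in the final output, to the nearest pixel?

In the 2047×2047 frame the master fills the width: height = 2047 × 3/5 ≈ 1228.20 px.
Resizing to 1990 px wide multiplies everything by 0.9722: 1228.20 → 1194.00 px.

1194 px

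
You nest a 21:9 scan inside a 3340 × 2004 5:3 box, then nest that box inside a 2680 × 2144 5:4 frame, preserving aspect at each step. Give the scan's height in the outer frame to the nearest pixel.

21:9 in 3340×2004: fills the width, so the scan is 3340.00 × 1431.43.
The 5:3 canvas is width-limited in 2680×2144, giving 2680.00 × 1608.00; scale factor 0.8024.
Applying the same ×0.8024: 1431.43 → 1148.57.

1149 px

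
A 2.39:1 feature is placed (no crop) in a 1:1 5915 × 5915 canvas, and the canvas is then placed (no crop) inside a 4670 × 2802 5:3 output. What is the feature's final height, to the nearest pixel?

1172 px

First fit — 2.39:1 into 5915×5915 spans the width: 5915.00 × 2474.90.
Second fit — the 1:1 canvas into 4670×2802 spans the height: 2802.00 × 2802.00 (×0.4737 from 5915×5915).
So the feature's height is 2474.90 × 0.4737 ≈ 1172.38.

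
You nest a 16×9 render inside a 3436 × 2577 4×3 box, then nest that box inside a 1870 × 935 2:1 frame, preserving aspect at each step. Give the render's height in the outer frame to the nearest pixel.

First fit — 16×9 into 3436×2577 spans the width: 3436.00 × 1932.75.
4×3 in 1870×935: fills the height, so the intermediate becomes 1246.67 × 935.00 — a scale of ×0.3628.
So the render's height is 1932.75 × 0.3628 ≈ 701.25.

701 px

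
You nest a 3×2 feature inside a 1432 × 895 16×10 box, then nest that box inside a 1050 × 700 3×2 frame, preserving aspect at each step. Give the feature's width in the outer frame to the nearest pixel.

First fit — 3×2 into 1432×895 spans the height: 1342.50 × 895.00.
Second fit — the 16×10 canvas into 1050×700 spans the width: 1050.00 × 656.25 (×0.7332 from 1432×895).
So the feature's width is 1342.50 × 0.7332 ≈ 984.38.

984 px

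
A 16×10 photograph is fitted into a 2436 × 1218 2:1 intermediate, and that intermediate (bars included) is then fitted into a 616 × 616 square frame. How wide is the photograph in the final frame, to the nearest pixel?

First fit — 16×10 into 2436×1218 spans the height: 1948.80 × 1218.00.
Second fit — the 2:1 canvas into 616×616 spans the width: 616.00 × 308.00 (×0.2529 from 2436×1218).
The photograph scales with it: width 1948.80 × 0.2529 ≈ 492.80.

493 px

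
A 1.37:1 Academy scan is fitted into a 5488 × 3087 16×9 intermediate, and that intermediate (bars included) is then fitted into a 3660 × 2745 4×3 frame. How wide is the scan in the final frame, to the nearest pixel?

Inside the 5488×3087 canvas the scan is height-limited at 4229.19 × 3087.00.
16×9 in 3660×2745: fills the width, so the intermediate becomes 3660.00 × 2058.75 — a scale of ×0.6669.
Applying the same ×0.6669: 4229.19 → 2820.49.

2820 px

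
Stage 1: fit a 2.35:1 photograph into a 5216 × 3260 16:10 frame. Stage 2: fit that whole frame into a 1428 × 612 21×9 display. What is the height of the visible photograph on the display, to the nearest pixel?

2.35:1 in 5216×3260: fills the width, so the photograph is 5216.00 × 2219.57.
16:10 in 1428×612: fills the height, so the intermediate becomes 979.20 × 612.00 — a scale of ×0.1877.
Applying the same ×0.1877: 2219.57 → 416.68.

417 px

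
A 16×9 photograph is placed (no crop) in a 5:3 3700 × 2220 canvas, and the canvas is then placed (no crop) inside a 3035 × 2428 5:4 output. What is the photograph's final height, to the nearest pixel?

1707 px

First fit — 16×9 into 3700×2220 spans the width: 3700.00 × 2081.25.
5:3 in 3035×2428: fills the width, so the intermediate becomes 3035.00 × 1821.00 — a scale of ×0.8203.
Applying the same ×0.8203: 2081.25 → 1707.19.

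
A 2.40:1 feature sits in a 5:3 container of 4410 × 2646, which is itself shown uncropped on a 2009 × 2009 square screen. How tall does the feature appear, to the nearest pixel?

Inside the 4410×2646 canvas the feature is width-limited at 4410.00 × 1837.50.
5:3 in 2009×2009: fills the width, so the intermediate becomes 2009.00 × 1205.40 — a scale of ×0.4556.
The feature scales with it: height 1837.50 × 0.4556 ≈ 837.08.

837 px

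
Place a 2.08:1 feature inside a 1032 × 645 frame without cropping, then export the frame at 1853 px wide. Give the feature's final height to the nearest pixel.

In the 1032×645 frame the feature fills the width: height = 1032 / 2.080 ≈ 496.15 px.
The frame scales by 1853/1032 = 1.7955; 496.15 × 1.7955 ≈ 890.87 px.

891 px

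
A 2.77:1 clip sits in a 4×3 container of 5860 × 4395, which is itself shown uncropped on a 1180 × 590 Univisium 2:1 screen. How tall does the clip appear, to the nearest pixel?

Inside the 5860×4395 canvas the clip is width-limited at 5860.00 × 2115.52.
The 4×3 canvas is height-limited in 1180×590, giving 786.67 × 590.00; scale factor 0.1342.
The clip scales with it: height 2115.52 × 0.1342 ≈ 284.00.

284 px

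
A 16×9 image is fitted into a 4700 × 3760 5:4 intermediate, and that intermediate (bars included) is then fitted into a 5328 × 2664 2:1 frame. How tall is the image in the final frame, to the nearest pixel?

1873 px

Inside the 4700×3760 canvas the image is width-limited at 4700.00 × 2643.75.
Second fit — the 5:4 canvas into 5328×2664 spans the height: 3330.00 × 2664.00 (×0.7085 from 4700×3760).
Applying the same ×0.7085: 2643.75 → 1873.12.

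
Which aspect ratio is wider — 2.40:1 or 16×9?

2.4 and 16×9 = 1.778; 2.4 > 1.778.

2.40:1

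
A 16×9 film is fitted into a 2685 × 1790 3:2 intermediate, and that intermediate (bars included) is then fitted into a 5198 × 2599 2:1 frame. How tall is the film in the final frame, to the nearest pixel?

2193 px

Inside the 2685×1790 canvas the film is width-limited at 2685.00 × 1510.31.
The 3:2 canvas is height-limited in 5198×2599, giving 3898.50 × 2599.00; scale factor 1.4520.
Applying the same ×1.4520: 1510.31 → 2192.91.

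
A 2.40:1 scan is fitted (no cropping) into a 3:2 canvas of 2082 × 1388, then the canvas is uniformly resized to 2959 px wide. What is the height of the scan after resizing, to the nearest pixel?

1233 px

Fitted into 2082×1388, the scan spans the width; its height is 2082 / 2.400 ≈ 867.50 px.
Scaling 2082 → 2959 is ×1.4212, so the height becomes 867.50 × 1.4212 ≈ 1232.92 px.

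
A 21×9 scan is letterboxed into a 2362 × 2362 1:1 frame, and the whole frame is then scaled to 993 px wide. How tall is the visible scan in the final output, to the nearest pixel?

At 2362×2362 the scan is width-limited, so height = 2362 × 9/21 ≈ 1012.29 px.
The frame scales by 993/2362 = 0.4204; 1012.29 × 0.4204 ≈ 425.57 px.

426 px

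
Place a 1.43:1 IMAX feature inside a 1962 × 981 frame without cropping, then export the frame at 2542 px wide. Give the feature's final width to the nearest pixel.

1818 px

In the 1962×981 frame the feature fills the height: width = 981 × 1.430 ≈ 1402.83 px.
Resizing to 2542 px wide multiplies everything by 1.2956: 1402.83 → 1817.53 px.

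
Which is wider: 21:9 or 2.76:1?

2.76:1

21:9 = 2.333 and 2.76; 2.76 > 2.333.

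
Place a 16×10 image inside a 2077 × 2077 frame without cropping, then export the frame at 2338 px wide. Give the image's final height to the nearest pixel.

At 2077×2077 the image is width-limited, so height = 2077 × 10/16 ≈ 1298.12 px.
Resizing to 2338 px wide multiplies everything by 1.1257: 1298.12 → 1461.25 px.

1461 px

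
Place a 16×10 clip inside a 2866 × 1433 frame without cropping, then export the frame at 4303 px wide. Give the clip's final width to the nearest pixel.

3442 px

Fitted into 2866×1433, the clip spans the height; its width is 1433 × 16/10 ≈ 2292.80 px.
The frame scales by 4303/2866 = 1.5014; 2292.80 × 1.5014 ≈ 3442.40 px.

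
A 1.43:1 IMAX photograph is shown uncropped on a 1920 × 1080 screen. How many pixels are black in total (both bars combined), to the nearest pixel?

Since 1.430 < 1.778, the photograph is height-limited.
Content width = 1080 × 1.430 ≈ 1544.4000 px.
1920 − 1544.4000 = 375.6000 px of bars.
Across the 1080-px span: 375.6000 × 1080 ≈ 405648 px.

405648 pixels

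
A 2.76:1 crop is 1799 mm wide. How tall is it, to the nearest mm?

652 mm

Height = 1799 / 2.760 = 651.81.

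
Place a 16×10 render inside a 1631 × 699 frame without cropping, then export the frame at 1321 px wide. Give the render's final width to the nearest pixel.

In the 1631×699 frame the render fills the height: width = 699 × 16/10 ≈ 1118.40 px.
The frame scales by 1321/1631 = 0.8099; 1118.40 × 0.8099 ≈ 905.83 px.

906 px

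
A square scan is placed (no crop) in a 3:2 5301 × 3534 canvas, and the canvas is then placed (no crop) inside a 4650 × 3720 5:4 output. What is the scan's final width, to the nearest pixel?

Inside the 5301×3534 canvas the scan is height-limited at 3534.00 × 3534.00.
The 3:2 canvas is width-limited in 4650×3720, giving 4650.00 × 3100.00; scale factor 0.8772.
Applying the same ×0.8772: 3534.00 → 3100.00.

3100 px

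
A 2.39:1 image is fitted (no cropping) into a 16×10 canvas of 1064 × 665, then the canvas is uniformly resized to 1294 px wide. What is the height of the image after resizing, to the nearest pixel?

541 px

In the 1064×665 frame the image fills the width: height = 1064 / 2.390 ≈ 445.19 px.
Resizing to 1294 px wide multiplies everything by 1.2162: 445.19 → 541.42 px.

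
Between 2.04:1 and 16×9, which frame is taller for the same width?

16×9

2.04 and 16×9 = 1.778; 2.04 > 1.778. The smaller width-to-height ratio is the taller frame.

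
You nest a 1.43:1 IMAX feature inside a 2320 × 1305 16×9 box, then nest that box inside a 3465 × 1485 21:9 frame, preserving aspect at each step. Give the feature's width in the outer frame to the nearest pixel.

2124 px

1.43:1 IMAX in 2320×1305: fills the height, so the feature is 1866.15 × 1305.00.
16×9 in 3465×1485: fills the height, so the intermediate becomes 2640.00 × 1485.00 — a scale of ×1.1379.
The feature scales with it: width 1866.15 × 1.1379 ≈ 2123.55.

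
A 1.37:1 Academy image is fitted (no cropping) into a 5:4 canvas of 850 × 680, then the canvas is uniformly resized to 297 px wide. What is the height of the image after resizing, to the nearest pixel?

217 px

In the 850×680 frame the image fills the width: height = 850 / 1.370 ≈ 620.44 px.
Resizing to 297 px wide multiplies everything by 0.3494: 620.44 → 216.79 px.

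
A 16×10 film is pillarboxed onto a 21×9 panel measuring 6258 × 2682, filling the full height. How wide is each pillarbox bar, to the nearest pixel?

The film is 2682 × 16/10 ≈ 4291.20 px wide.
Black = 6258 − 4291.20 = 1966.80 px, or 983.40 per bar.

983 px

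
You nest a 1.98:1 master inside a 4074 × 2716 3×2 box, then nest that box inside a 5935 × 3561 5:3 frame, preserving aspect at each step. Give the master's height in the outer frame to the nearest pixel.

First fit — 1.98:1 into 4074×2716 spans the width: 4074.00 × 2057.58.
The 3×2 canvas is height-limited in 5935×3561, giving 5341.50 × 3561.00; scale factor 1.3111.
The master scales with it: height 2057.58 × 1.3111 ≈ 2697.73.

2698 px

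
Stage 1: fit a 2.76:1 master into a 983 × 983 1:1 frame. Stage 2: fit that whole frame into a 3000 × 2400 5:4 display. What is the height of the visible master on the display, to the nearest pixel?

2.76:1 in 983×983: fills the width, so the master is 983.00 × 356.16.
1:1 in 3000×2400: fills the height, so the intermediate becomes 2400.00 × 2400.00 — a scale of ×2.4415.
Applying the same ×2.4415: 356.16 → 869.57.

870 px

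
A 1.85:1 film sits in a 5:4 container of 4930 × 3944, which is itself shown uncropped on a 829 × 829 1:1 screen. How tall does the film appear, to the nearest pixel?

448 px

1.85:1 in 4930×3944: fills the width, so the film is 4930.00 × 2664.86.
The 5:4 canvas is width-limited in 829×829, giving 829.00 × 663.20; scale factor 0.1682.
Applying the same ×0.1682: 2664.86 → 448.11.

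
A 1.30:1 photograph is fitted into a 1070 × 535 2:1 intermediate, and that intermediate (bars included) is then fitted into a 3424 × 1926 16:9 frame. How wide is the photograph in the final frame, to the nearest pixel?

First fit — 1.30:1 into 1070×535 spans the height: 695.50 × 535.00.
The 2:1 canvas is width-limited in 3424×1926, giving 3424.00 × 1712.00; scale factor 3.2000.
So the photograph's width is 695.50 × 3.2000 ≈ 2225.60.

2226 px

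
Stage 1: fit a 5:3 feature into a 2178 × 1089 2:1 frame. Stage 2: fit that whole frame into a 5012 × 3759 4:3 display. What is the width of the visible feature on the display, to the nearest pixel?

4177 px

Inside the 2178×1089 canvas the feature is height-limited at 1815.00 × 1089.00.
Second fit — the 2:1 canvas into 5012×3759 spans the width: 5012.00 × 2506.00 (×2.3012 from 2178×1089).
So the feature's width is 1815.00 × 2.3012 ≈ 4176.67.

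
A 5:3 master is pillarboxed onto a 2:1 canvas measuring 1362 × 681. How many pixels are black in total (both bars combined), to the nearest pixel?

5:3 (1.667) < 2:1 (2.000), so the master fills the height.
That makes the image 1135.0000 px wide (681 × 5/3).
1362 − 1135.0000 = 227.0000 px of bars.
Across the 681-px span: 227.0000 × 681 ≈ 154587 px.

154587 pixels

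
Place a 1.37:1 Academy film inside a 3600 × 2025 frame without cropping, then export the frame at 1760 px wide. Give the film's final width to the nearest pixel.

1356 px

Fitted into 3600×2025, the film spans the height; its width is 2025 × 1.370 ≈ 2774.25 px.
Scaling 3600 → 1760 is ×0.4889, so the width becomes 2774.25 × 0.4889 ≈ 1356.30 px.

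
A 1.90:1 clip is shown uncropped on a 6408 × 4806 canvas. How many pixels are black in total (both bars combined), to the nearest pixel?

9185025 pixels

1.90:1 (1.900) > 4:3 (1.333), so the clip fills the width.
Content height = 6408 / 1.900 ≈ 3372.6316 px.
Leftover height: 4806 − 3372.6316 = 1433.3684 px.
That's 1433.3684 × 6408 ≈ 9185025 black pixels.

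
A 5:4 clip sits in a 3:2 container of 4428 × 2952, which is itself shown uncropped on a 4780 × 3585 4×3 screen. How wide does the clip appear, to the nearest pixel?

3983 px

Inside the 4428×2952 canvas the clip is height-limited at 3690.00 × 2952.00.
The 3:2 canvas is width-limited in 4780×3585, giving 4780.00 × 3186.67; scale factor 1.0795.
Applying the same ×1.0795: 3690.00 → 3983.33.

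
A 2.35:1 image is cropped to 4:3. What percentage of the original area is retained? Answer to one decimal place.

4:3 is narrower than 2.35:1, so the crop keeps the full height and trims the width.
Fraction kept = (1.333)/(2.350) ≈ 56.74%.

56.7%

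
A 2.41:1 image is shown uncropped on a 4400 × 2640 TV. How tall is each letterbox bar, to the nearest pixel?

2.41:1 (2.410) > 5:3 (1.667), so the image fills the width.
The image is 4400 / 2.410 ≈ 1825.73 px tall.
2640 − 1825.73 = 814.27 px of bars (407.14 each).

407 px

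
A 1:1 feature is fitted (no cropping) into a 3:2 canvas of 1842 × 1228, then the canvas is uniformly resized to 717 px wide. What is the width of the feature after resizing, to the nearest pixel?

In the 1842×1228 frame the feature fills the height: width = 1228 × 1/1 ≈ 1228.00 px.
The frame scales by 717/1842 = 0.3893; 1228.00 × 0.3893 ≈ 478.00 px.

478 px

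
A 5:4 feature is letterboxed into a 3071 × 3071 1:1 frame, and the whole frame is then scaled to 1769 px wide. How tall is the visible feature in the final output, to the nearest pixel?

1415 px

Fitted into 3071×3071, the feature spans the width; its height is 3071 × 4/5 ≈ 2456.80 px.
Resizing to 1769 px wide multiplies everything by 0.5760: 2456.80 → 1415.20 px.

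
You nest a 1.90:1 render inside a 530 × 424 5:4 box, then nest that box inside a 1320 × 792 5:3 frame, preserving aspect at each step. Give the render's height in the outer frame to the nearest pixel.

First fit — 1.90:1 into 530×424 spans the width: 530.00 × 278.95.
5:4 in 1320×792: fills the height, so the intermediate becomes 990.00 × 792.00 — a scale of ×1.8679.
The render scales with it: height 278.95 × 1.8679 ≈ 521.05.

521 px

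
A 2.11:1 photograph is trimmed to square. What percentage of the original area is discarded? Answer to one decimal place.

52.6%

Going from 2.11:1 to square means cutting width while keeping height.
(1.000)/(2.110) ≈ 0.474 of the area survives, leaving 52.61% discarded.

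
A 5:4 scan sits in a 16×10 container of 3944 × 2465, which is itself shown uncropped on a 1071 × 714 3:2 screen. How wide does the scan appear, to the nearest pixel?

837 px

First fit — 5:4 into 3944×2465 spans the height: 3081.25 × 2465.00.
Second fit — the 16×10 canvas into 1071×714 spans the width: 1071.00 × 669.38 (×0.2716 from 3944×2465).
Applying the same ×0.2716: 3081.25 → 836.72.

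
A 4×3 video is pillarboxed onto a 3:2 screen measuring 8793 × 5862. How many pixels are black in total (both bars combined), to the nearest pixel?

5727174 pixels

4×3 is narrower than 3:2, so it spans the full height.
That makes the image 7816.0000 px wide (5862 × 4/3).
8793 − 7816.0000 = 977.0000 px of bars.
Bar area = 977.0000 × 5862 ≈ 5727174 px.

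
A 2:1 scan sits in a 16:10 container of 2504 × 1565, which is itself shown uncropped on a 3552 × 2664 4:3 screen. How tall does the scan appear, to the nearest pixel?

1776 px

First fit — 2:1 into 2504×1565 spans the width: 2504.00 × 1252.00.
16:10 in 3552×2664: fills the width, so the intermediate becomes 3552.00 × 2220.00 — a scale of ×1.4185.
The scan scales with it: height 1252.00 × 1.4185 ≈ 1776.00.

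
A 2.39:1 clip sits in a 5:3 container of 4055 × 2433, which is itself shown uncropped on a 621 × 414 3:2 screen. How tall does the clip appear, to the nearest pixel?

First fit — 2.39:1 into 4055×2433 spans the width: 4055.00 × 1696.65.
The 5:3 canvas is width-limited in 621×414, giving 621.00 × 372.60; scale factor 0.1531.
So the clip's height is 1696.65 × 0.1531 ≈ 259.83.

260 px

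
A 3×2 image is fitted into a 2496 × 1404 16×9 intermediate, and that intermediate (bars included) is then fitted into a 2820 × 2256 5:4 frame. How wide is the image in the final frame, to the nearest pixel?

First fit — 3×2 into 2496×1404 spans the height: 2106.00 × 1404.00.
Second fit — the 16×9 canvas into 2820×2256 spans the width: 2820.00 × 1586.25 (×1.1298 from 2496×1404).
So the image's width is 2106.00 × 1.1298 ≈ 2379.38.

2379 px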